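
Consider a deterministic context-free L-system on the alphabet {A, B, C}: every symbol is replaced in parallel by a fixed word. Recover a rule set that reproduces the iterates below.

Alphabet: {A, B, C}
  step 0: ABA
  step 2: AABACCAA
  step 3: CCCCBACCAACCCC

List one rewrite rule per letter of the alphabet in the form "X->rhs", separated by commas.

  step 2 ⇒ step 3: AABACCAA ⇒ CC·CC·BA·CC·A·A·CC·CC
    A ↦ CC
    B ↦ BA
    C ↦ A

A->CC, B->BA, C->A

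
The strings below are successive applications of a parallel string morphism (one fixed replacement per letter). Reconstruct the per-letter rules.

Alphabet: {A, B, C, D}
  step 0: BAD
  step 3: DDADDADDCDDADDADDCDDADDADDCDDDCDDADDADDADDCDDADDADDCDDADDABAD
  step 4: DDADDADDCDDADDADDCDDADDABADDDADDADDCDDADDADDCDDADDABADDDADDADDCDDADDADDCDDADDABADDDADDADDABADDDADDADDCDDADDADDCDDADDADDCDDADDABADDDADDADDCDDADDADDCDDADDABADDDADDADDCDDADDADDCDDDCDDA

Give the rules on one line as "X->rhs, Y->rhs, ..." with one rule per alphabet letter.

A->DDC, B->D, C->BAD, D->DDA

  step 3 ⇒ step 4: DDADDADDCDDADDADDCDDADDADDCDDDCDDADDADDADDCDDADDADDCDDADDABAD ⇒ DDA·DDA·DDC·DDA·DDA·DDC·DDA·DDA·BAD·DDA·DDA·DDC·DDA·DDA·DDC·DDA·DDA·BAD·DDA·DDA·DDC·DDA·DDA·DDC·DDA·DDA·BAD·DDA·DDA·DDA·BAD·DDA·DDA·DDC·DDA·DDA·DDC·DDA·DDA·DDC·DDA·DDA·BAD·DDA·DDA·DDC·DDA·DDA·DDC·DDA·DDA·BAD·DDA·DDA·DDC·DDA·DDA·DDC·D·DDC·DDA
    A ↦ DDC
    B ↦ D
    C ↦ BAD
    D ↦ DDA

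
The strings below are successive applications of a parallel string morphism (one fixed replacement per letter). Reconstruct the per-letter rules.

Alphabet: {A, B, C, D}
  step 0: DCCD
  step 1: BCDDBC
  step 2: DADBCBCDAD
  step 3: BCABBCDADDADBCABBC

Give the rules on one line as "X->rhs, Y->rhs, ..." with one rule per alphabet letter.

  step 2 ⇒ step 3: DADBCBCDAD ⇒ BC·AB·BC·DA·D·DA·D·BC·AB·BC
    A ↦ AB
    B ↦ DA
    C ↦ D
    D ↦ BC

A->AB, B->DA, C->D, D->BC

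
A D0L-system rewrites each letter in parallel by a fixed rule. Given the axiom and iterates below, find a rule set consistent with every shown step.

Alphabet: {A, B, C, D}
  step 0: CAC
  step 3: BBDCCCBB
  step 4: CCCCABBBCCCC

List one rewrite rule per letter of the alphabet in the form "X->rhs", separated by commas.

A->DC, B->CC, C->B, D->A

  step 3 ⇒ step 4: BBDCCCBB ⇒ CC·CC·A·B·B·B·CC·CC
    B ↦ CC
    C ↦ B
    D ↦ A
    A ↦ DC  (constrained at step 0)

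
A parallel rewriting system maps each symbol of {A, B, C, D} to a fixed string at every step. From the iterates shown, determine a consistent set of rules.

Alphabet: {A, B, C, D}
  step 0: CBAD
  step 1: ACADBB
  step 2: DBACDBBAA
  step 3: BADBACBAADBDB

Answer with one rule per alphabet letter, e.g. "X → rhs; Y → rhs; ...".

  step 2 ⇒ step 3: DBACDBBAA ⇒ B·A·DB·AC·B·A·A·DB·DB
    A ↦ DB
    B ↦ A
    C ↦ AC
    D ↦ B

A->DB, B->A, C->AC, D->B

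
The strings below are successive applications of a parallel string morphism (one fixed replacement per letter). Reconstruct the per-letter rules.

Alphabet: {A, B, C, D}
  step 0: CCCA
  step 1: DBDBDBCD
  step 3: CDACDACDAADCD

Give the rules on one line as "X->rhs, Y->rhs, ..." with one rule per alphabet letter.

  step 0 ⇒ step 1: CCCA ⇒ DB·DB·DB·CD
    A ↦ CD
    C ↦ DB
    B ↦ D  (constrained at step 1)
    D ↦ A  (constrained at step 1)

A->CD, B->D, C->DB, D->A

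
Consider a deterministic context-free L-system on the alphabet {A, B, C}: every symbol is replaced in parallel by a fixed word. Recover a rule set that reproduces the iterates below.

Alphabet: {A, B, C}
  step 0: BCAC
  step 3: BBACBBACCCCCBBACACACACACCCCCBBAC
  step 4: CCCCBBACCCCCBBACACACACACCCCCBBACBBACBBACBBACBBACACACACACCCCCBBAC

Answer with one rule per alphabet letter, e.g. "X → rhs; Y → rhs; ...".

  step 3 ⇒ step 4: BBACBBACCCCCBBACACACACACCCCCBBAC ⇒ CC·CC·BB·AC·CC·CC·BB·AC·AC·AC·AC·AC·CC·CC·BB·AC·BB·AC·BB·AC·BB·AC·BB·AC·AC·AC·AC·AC·CC·CC·BB·AC
    A ↦ BB
    B ↦ CC
    C ↦ AC

A->BB, B->CC, C->AC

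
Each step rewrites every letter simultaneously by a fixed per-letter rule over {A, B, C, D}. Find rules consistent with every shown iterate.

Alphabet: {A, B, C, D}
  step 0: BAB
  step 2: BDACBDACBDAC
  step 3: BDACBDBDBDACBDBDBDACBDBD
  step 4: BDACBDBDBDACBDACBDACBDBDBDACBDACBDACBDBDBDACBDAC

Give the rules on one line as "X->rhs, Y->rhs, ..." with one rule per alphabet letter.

  step 3 ⇒ step 4: BDACBDBDBDACBDBDBDACBDBD ⇒ BD·AC·BD·BD·BD·AC·BD·AC·BD·AC·BD·BD·BD·AC·BD·AC·BD·AC·BD·BD·BD·AC·BD·AC
    A ↦ BD
    B ↦ BD
    C ↦ BD
    D ↦ AC

A->BD, B->BD, C->BD, D->AC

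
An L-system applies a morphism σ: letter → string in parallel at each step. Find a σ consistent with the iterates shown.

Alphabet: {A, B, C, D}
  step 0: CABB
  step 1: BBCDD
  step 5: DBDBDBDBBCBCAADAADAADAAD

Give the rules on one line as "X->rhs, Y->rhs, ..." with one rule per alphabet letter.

  step 0 ⇒ step 1: CABB ⇒ B·BC·D·D
    A ↦ BC
    B ↦ D
    C ↦ B
    D ↦ AA  (constrained at step 1)

A->BC, B->D, C->B, D->AA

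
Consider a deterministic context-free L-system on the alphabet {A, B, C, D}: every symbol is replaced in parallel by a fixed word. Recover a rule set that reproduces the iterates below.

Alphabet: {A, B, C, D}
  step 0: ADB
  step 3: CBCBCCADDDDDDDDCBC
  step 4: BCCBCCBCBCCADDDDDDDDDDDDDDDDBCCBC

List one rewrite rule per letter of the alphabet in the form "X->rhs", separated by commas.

A->CA, B->C, C->BC, D->DD

  step 3 ⇒ step 4: CBCBCCADDDDDDDDCBC ⇒ BC·C·BC·C·BC·BC·CA·DD·DD·DD·DD·DD·DD·DD·DD·BC·C·BC
    A ↦ CA
    B ↦ C
    C ↦ BC
    D ↦ DD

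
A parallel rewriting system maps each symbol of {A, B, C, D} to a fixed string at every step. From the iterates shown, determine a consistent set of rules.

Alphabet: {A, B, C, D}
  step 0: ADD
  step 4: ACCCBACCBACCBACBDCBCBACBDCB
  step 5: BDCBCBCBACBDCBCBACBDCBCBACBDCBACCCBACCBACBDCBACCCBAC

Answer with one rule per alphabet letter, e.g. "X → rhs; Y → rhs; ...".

A->BD, B->AC, C->CB, D->C

  step 4 ⇒ step 5: ACCCBACCBACCBACBDCBCBACBDCB ⇒ BD·CB·CB·CB·AC·BD·CB·CB·AC·BD·CB·CB·AC·BD·CB·AC·C·CB·AC·CB·AC·BD·CB·AC·C·CB·AC
    A ↦ BD
    B ↦ AC
    C ↦ CB
    D ↦ C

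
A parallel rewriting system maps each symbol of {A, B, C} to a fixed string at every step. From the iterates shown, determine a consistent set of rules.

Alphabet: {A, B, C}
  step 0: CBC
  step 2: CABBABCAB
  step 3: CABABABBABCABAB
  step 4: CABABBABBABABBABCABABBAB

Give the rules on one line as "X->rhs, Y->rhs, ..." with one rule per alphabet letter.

  step 3 ⇒ step 4: CABABABBABCABAB ⇒ CA·B·AB·B·AB·B·AB·AB·B·AB·CA·B·AB·B·AB
    A ↦ B
    B ↦ AB
    C ↦ CA

A->B, B->AB, C->CA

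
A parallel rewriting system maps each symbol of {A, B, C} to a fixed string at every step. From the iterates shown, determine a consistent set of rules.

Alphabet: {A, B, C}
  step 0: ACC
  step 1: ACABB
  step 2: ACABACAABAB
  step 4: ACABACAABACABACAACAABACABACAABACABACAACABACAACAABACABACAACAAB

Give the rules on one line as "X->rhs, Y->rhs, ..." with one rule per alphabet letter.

A->ACA, B->AB, C->B

  step 1 ⇒ step 2: ACABB ⇒ ACA·B·ACA·AB·AB
    A ↦ ACA
    B ↦ AB
    C ↦ B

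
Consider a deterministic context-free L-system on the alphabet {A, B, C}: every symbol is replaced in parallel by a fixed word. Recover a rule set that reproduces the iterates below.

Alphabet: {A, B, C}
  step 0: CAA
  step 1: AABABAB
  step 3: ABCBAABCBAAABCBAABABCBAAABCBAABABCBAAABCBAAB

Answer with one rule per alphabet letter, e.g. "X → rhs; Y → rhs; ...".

  step 0 ⇒ step 1: CAA ⇒ AAB·AB·AB
    A ↦ AB
    C ↦ AAB
    B ↦ CBA  (constrained at step 1)

A->AB, B->CBA, C->AAB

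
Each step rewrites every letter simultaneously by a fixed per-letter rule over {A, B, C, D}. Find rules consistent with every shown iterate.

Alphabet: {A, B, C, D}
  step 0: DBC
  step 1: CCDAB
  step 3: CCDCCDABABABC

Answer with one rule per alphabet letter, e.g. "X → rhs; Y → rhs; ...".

  step 0 ⇒ step 1: DBC ⇒ C·CD·AB
    B ↦ CD
    C ↦ AB
    D ↦ C
    A ↦ C  (constrained at step 1)

A->C, B->CD, C->AB, D->C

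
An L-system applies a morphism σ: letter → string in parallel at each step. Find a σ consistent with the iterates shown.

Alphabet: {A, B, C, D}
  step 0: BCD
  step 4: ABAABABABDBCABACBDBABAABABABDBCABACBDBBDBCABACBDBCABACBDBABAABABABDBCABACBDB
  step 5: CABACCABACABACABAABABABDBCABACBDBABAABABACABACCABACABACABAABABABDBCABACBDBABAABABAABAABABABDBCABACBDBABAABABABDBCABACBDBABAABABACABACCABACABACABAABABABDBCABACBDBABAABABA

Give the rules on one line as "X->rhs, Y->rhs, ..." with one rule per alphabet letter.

A->C, B->ABA, C->BDB, D->AB

  step 4 ⇒ step 5: ABAABABABDBCABACBDBABAABABABDBCABACBDBBDBCABACBDBCABACBDBABAABABABDBCABACBDB ⇒ C·ABA·C·C·ABA·C·ABA·C·ABA·AB·ABA·BDB·C·ABA·C·BDB·ABA·AB·ABA·C·ABA·C·C·ABA·C·ABA·C·ABA·AB·ABA·BDB·C·ABA·C·BDB·ABA·AB·ABA·ABA·AB·ABA·BDB·C·ABA·C·BDB·ABA·AB·ABA·BDB·C·ABA·C·BDB·ABA·AB·ABA·C·ABA·C·C·ABA·C·ABA·C·ABA·AB·ABA·BDB·C·ABA·C·BDB·ABA·AB·ABA
    A ↦ C
    B ↦ ABA
    C ↦ BDB
    D ↦ AB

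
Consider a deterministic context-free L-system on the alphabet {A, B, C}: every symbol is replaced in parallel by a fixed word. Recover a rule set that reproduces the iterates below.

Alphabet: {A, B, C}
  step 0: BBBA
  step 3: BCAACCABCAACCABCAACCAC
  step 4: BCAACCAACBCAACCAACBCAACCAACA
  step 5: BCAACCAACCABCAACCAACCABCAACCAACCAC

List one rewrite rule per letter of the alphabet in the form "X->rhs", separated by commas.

  step 4 ⇒ step 5: BCAACCAACBCAACCAACBCAACCAACA ⇒ BCA·A·C·C·A·A·C·C·A·BCA·A·C·C·A·A·C·C·A·BCA·A·C·C·A·A·C·C·A·C
    A ↦ C
    B ↦ BCA
    C ↦ A

A->C, B->BCA, C->A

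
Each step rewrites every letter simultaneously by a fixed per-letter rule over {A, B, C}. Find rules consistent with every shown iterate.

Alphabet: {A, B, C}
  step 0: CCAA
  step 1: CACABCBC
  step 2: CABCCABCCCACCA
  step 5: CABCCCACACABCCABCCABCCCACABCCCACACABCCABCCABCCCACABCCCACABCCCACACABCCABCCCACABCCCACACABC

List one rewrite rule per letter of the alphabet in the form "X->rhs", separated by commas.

A->BC, B->C, C->CA

  step 1 ⇒ step 2: CACABCBC ⇒ CA·BC·CA·BC·C·CA·C·CA
    A ↦ BC
    B ↦ C
    C ↦ CA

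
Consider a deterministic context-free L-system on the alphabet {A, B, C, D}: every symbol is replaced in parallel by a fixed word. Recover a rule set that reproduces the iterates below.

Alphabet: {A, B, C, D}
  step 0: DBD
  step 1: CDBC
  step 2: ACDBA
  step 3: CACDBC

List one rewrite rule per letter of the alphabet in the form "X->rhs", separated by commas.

  step 2 ⇒ step 3: ACDBA ⇒ C·A·C·DB·C
    A ↦ C
    B ↦ DB
    C ↦ A
    D ↦ C

A->C, B->DB, C->A, D->C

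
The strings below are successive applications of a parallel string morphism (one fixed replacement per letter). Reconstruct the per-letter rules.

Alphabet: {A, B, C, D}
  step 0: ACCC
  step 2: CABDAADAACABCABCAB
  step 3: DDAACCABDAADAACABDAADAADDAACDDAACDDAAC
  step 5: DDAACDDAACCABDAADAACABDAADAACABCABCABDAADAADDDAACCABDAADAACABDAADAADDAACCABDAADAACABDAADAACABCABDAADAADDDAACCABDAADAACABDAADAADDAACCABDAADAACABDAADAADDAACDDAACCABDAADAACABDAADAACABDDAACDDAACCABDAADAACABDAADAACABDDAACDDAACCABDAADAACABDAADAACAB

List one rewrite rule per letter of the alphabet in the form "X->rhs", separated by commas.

  step 2 ⇒ step 3: CABDAADAACABCABCAB ⇒ D·DAA·C·CAB·DAA·DAA·CAB·DAA·DAA·D·DAA·C·D·DAA·C·D·DAA·C
    A ↦ DAA
    B ↦ C
    C ↦ D
    D ↦ CAB

A->DAA, B->C, C->D, D->CAB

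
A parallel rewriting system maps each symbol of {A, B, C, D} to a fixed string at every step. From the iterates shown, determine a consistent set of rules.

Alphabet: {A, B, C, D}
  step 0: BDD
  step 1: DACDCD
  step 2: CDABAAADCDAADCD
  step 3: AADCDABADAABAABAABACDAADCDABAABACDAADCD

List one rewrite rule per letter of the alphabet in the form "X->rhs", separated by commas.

A->ABA, B->DA, C->AAD, D->CD

  step 2 ⇒ step 3: CDABAAADCDAADCD ⇒ AAD·CD·ABA·DA·ABA·ABA·ABA·CD·AAD·CD·ABA·ABA·CD·AAD·CD
    A ↦ ABA
    B ↦ DA
    C ↦ AAD
    D ↦ CD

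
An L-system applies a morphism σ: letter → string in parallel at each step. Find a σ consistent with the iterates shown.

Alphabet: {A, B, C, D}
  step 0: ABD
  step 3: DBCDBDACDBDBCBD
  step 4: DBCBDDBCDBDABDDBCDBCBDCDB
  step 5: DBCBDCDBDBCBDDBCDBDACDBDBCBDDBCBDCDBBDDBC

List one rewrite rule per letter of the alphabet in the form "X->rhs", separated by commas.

  step 4 ⇒ step 5: DBCBDDBCDBDABDDBCDBCBDCDB ⇒ DB·C·BD·C·DB·DB·C·BD·DB·C·DB·DA·C·DB·DB·C·BD·DB·C·BD·C·DB·BD·DB·C
    A ↦ DA
    B ↦ C
    C ↦ BD
    D ↦ DB

A->DA, B->C, C->BD, D->DB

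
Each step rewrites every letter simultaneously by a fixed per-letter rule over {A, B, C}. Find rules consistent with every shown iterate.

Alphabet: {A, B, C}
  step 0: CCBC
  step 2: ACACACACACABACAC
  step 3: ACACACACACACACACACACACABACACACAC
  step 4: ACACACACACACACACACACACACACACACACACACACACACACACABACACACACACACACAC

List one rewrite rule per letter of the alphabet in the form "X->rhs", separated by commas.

  step 3 ⇒ step 4: ACACACACACACACACACACACABACACACAC ⇒ AC·AC·AC·AC·AC·AC·AC·AC·AC·AC·AC·AC·AC·AC·AC·AC·AC·AC·AC·AC·AC·AC·AC·AB·AC·AC·AC·AC·AC·AC·AC·AC
    A ↦ AC
    B ↦ AB
    C ↦ AC

A->AC, B->AB, C->AC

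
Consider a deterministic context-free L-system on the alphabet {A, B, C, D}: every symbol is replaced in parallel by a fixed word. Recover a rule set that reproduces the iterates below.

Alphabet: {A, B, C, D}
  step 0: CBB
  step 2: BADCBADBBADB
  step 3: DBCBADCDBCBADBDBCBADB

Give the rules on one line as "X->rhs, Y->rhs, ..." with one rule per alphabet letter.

  step 2 ⇒ step 3: BADCBADBBADB ⇒ DB·C·BA·DC·DB·C·BA·DB·DB·C·BA·DB
    A ↦ C
    B ↦ DB
    C ↦ DC
    D ↦ BA

A->C, B->DB, C->DC, D->BA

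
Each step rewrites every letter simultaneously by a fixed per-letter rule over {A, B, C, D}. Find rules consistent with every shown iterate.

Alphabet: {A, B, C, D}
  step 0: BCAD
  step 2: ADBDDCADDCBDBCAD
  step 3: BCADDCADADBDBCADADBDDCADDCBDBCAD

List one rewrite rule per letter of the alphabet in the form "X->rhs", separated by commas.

A->BC, B->DC, C->BD, D->AD

  step 2 ⇒ step 3: ADBDDCADDCBDBCAD ⇒ BC·AD·DC·AD·AD·BD·BC·AD·AD·BD·DC·AD·DC·BD·BC·AD
    A ↦ BC
    B ↦ DC
    C ↦ BD
    D ↦ AD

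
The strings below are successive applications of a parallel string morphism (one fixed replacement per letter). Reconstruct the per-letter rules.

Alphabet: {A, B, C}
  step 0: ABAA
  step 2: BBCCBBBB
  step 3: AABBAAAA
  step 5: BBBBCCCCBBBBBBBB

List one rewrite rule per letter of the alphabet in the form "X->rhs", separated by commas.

  step 2 ⇒ step 3: BBCCBBBB ⇒ A·A·B·B·A·A·A·A
    B ↦ A
    C ↦ B
    A ↦ CC  (constrained at step 0)

A->CC, B->A, C->B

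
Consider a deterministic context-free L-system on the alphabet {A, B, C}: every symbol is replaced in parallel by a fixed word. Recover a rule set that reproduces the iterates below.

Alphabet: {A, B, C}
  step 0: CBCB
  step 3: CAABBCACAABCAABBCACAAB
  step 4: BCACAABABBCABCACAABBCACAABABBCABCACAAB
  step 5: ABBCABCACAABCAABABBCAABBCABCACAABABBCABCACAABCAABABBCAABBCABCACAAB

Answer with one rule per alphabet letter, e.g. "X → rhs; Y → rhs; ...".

  step 4 ⇒ step 5: BCACAABABBCABCACAABBCACAABABBCABCACAAB ⇒ AB·B·CA·B·CA·CA·AB·CA·AB·AB·B·CA·AB·B·CA·B·CA·CA·AB·AB·B·CA·B·CA·CA·AB·CA·AB·AB·B·CA·AB·B·CA·B·CA·CA·AB
    A ↦ CA
    B ↦ AB
    C ↦ B

A->CA, B->AB, C->B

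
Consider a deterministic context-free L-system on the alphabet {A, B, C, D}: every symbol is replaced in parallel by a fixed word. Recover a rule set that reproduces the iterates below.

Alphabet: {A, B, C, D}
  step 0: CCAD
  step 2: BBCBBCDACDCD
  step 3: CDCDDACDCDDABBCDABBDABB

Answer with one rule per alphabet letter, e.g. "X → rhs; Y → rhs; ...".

  step 2 ⇒ step 3: BBCBBCDACDCD ⇒ CD·CD·DA·CD·CD·DA·BB·C·DA·BB·DA·BB
    A ↦ C
    B ↦ CD
    C ↦ DA
    D ↦ BB

A->C, B->CD, C->DA, D->BB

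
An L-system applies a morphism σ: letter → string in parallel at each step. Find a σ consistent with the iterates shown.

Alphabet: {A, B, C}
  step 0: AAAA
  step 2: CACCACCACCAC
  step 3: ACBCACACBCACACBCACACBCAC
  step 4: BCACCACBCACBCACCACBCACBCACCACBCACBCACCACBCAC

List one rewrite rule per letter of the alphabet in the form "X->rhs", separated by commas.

A->BC, B->C, C->AC

  step 3 ⇒ step 4: ACBCACACBCACACBCACACBCAC ⇒ BC·AC·C·AC·BC·AC·BC·AC·C·AC·BC·AC·BC·AC·C·AC·BC·AC·BC·AC·C·AC·BC·AC
    A ↦ BC
    B ↦ C
    C ↦ AC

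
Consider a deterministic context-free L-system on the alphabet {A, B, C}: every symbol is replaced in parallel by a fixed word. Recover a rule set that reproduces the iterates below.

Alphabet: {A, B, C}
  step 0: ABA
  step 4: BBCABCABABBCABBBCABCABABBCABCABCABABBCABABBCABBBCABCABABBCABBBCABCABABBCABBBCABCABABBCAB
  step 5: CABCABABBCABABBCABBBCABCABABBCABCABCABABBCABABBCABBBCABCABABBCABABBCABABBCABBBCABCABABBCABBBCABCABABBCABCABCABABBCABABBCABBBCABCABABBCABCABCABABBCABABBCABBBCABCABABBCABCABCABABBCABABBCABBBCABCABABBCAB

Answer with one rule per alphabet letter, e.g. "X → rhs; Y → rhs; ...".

  step 4 ⇒ step 5: BBCABCABABBCABBBCABCABABBCABCABCABABBCABABBCABBBCABCABABBCABBBCABCABABBCABBBCABCABABBCAB ⇒ CAB·CAB·A·BB·CAB·A·BB·CAB·BB·CAB·CAB·A·BB·CAB·CAB·CAB·A·BB·CAB·A·BB·CAB·BB·CAB·CAB·A·BB·CAB·A·BB·CAB·A·BB·CAB·BB·CAB·CAB·A·BB·CAB·BB·CAB·CAB·A·BB·CAB·CAB·CAB·A·BB·CAB·A·BB·CAB·BB·CAB·CAB·A·BB·CAB·CAB·CAB·A·BB·CAB·A·BB·CAB·BB·CAB·CAB·A·BB·CAB·CAB·CAB·A·BB·CAB·A·BB·CAB·BB·CAB·CAB·A·BB·CAB
    A ↦ BB
    B ↦ CAB
    C ↦ A

A->BB, B->CAB, C->A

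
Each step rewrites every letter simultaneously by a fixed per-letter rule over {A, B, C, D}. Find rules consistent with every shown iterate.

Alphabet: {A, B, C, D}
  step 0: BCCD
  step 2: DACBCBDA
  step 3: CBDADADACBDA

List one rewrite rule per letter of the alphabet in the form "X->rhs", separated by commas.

A->DA, B->A, C->D, D->CB

  step 2 ⇒ step 3: DACBCBDA ⇒ CB·DA·D·A·D·A·CB·DA
    A ↦ DA
    B ↦ A
    C ↦ D
    D ↦ CB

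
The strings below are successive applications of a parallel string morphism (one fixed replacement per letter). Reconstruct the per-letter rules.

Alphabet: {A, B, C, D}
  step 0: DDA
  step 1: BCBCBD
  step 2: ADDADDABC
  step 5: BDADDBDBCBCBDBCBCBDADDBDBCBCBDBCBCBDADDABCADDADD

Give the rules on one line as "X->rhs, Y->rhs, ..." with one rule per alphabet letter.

  step 1 ⇒ step 2: BCBCBD ⇒ A·DD·A·DD·A·BC
    B ↦ A
    C ↦ DD
    D ↦ BC
  step 0 ⇒ step 1: DDA ⇒ BC·BC·BD
    A ↦ BD

A->BD, B->A, C->DD, D->BC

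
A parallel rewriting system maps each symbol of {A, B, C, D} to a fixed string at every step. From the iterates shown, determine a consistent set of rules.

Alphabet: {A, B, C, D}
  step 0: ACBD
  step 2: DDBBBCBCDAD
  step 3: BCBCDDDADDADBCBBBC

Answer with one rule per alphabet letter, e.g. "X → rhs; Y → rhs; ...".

A->BB, B->D, C->AD, D->BC

  step 2 ⇒ step 3: DDBBBCBCDAD ⇒ BC·BC·D·D·D·AD·D·AD·BC·BB·BC
    A ↦ BB
    B ↦ D
    C ↦ AD
    D ↦ BC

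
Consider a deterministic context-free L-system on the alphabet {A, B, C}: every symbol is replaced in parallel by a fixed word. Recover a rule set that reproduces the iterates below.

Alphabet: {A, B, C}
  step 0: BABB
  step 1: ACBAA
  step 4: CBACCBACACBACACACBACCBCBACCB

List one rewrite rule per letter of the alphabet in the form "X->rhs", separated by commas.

A->CB, B->A, C->AC

  step 0 ⇒ step 1: BABB ⇒ A·CB·A·A
    A ↦ CB
    B ↦ A
    C ↦ AC  (constrained at step 1)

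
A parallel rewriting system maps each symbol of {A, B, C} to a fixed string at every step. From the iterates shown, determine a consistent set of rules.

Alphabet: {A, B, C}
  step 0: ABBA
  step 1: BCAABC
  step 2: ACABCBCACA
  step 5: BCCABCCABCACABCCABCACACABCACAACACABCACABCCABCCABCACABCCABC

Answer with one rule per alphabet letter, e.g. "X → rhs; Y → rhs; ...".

A->BC, B->A, C->CA

  step 1 ⇒ step 2: BCAABC ⇒ A·CA·BC·BC·A·CA
    A ↦ BC
    B ↦ A
    C ↦ CA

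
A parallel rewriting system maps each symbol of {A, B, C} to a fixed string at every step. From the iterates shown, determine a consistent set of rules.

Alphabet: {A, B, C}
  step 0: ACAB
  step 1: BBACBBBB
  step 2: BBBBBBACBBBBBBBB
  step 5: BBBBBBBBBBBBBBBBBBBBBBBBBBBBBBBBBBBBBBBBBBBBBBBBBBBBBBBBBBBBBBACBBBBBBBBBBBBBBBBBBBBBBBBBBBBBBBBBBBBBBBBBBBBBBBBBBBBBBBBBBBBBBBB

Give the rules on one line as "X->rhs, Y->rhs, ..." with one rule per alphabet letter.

  step 1 ⇒ step 2: BBACBBBB ⇒ BB·BB·BB·AC·BB·BB·BB·BB
    A ↦ BB
    B ↦ BB
    C ↦ AC

A->BB, B->BB, C->AC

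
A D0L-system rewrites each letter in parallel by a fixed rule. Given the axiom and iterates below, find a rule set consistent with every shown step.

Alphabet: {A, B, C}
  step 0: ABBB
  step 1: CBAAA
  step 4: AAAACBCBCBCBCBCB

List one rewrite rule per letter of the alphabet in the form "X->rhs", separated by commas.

A->CB, B->A, C->A

  step 0 ⇒ step 1: ABBB ⇒ CB·A·A·A
    A ↦ CB
    B ↦ A
    C ↦ A  (constrained at step 1)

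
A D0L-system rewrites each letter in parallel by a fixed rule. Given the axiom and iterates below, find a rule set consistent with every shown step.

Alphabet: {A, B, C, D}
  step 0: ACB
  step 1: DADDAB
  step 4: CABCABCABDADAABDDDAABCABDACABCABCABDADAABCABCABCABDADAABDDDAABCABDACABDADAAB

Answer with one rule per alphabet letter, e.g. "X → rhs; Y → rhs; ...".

  step 0 ⇒ step 1: ACB ⇒ DA·DD·AB
    A ↦ DA
    B ↦ AB
    C ↦ DD
    D ↦ CAB  (constrained at step 1)

A->DA, B->AB, C->DD, D->CAB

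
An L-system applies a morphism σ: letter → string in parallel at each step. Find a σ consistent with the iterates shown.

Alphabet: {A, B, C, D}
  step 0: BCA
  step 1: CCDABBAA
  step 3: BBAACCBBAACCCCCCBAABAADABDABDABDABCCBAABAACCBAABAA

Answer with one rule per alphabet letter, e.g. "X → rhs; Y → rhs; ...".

  step 0 ⇒ step 1: BCA ⇒ CC·DAB·BAA
    A ↦ BAA
    B ↦ CC
    C ↦ DAB
    D ↦ B  (constrained at step 1)

A->BAA, B->CC, C->DAB, D->B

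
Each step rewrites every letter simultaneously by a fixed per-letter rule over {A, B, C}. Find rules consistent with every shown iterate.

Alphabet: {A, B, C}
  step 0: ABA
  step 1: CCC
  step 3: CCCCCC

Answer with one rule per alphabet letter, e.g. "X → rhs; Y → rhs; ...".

A->C, B->C, C->AB

  step 0 ⇒ step 1: ABA ⇒ C·C·C
    A ↦ C
    B ↦ C
    C ↦ AB  (constrained at step 1)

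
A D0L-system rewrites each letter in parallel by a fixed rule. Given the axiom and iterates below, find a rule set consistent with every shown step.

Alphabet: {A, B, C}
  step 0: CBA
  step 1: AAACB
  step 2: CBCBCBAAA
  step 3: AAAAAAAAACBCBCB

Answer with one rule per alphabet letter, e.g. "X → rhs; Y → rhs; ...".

  step 2 ⇒ step 3: CBCBCBAAA ⇒ AA·A·AA·A·AA·A·CB·CB·CB
    A ↦ CB
    B ↦ A
    C ↦ AA

A->CB, B->A, C->AA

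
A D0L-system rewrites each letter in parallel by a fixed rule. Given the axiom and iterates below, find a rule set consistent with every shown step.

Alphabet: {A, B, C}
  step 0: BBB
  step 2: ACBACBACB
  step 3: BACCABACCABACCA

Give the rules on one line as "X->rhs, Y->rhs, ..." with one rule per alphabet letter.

A->B, B->CA, C->AC

  step 2 ⇒ step 3: ACBACBACB ⇒ B·AC·CA·B·AC·CA·B·AC·CA
    A ↦ B
    B ↦ CA
    C ↦ AC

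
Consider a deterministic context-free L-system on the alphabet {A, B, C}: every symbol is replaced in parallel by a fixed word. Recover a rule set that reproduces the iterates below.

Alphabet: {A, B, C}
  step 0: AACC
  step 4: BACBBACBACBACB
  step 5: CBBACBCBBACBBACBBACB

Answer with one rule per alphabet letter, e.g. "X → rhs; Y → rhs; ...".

A->B, B->CB, C->A

  step 4 ⇒ step 5: BACBBACBACBACB ⇒ CB·B·A·CB·CB·B·A·CB·B·A·CB·B·A·CB
    A ↦ B
    B ↦ CB
    C ↦ A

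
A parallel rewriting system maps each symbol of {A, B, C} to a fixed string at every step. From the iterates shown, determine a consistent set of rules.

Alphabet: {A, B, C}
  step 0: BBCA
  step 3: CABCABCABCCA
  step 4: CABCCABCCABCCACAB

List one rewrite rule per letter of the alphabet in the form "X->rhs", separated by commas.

A->B, B->C, C->CA

  step 3 ⇒ step 4: CABCABCABCCA ⇒ CA·B·C·CA·B·C·CA·B·C·CA·CA·B
    A ↦ B
    B ↦ C
    C ↦ CA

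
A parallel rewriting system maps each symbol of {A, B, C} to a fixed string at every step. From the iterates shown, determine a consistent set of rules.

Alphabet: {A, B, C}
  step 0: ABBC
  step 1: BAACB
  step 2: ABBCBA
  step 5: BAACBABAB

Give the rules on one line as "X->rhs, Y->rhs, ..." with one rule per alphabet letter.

A->B, B->A, C->CB

  step 1 ⇒ step 2: BAACB ⇒ A·B·B·CB·A
    A ↦ B
    B ↦ A
    C ↦ CB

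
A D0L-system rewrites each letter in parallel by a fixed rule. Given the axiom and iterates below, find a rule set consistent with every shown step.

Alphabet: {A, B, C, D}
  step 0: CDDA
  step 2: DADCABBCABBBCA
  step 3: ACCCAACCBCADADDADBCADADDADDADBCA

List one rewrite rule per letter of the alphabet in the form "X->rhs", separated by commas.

  step 2 ⇒ step 3: DADCABBCABBBCA ⇒ ACC·CA·ACC·B·CA·DAD·DAD·B·CA·DAD·DAD·DAD·B·CA
    A ↦ CA
    B ↦ DAD
    C ↦ B
    D ↦ ACC

A->CA, B->DAD, C->B, D->ACC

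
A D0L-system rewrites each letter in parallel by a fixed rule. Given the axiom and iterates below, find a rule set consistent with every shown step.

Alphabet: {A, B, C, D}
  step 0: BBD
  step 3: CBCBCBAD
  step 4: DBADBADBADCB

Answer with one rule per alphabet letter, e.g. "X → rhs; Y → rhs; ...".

A->D, B->A, C->DB, D->CB

  step 3 ⇒ step 4: CBCBCBAD ⇒ DB·A·DB·A·DB·A·D·CB
    A ↦ D
    B ↦ A
    C ↦ DB
    D ↦ CB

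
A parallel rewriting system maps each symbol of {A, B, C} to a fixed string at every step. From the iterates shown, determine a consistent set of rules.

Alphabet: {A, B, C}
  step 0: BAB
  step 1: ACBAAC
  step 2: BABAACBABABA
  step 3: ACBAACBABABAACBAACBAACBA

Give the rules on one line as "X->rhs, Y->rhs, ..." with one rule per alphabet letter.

  step 2 ⇒ step 3: BABAACBABABA ⇒ AC·BA·AC·BA·BA·BA·AC·BA·AC·BA·AC·BA
    A ↦ BA
    B ↦ AC
    C ↦ BA

A->BA, B->AC, C->BA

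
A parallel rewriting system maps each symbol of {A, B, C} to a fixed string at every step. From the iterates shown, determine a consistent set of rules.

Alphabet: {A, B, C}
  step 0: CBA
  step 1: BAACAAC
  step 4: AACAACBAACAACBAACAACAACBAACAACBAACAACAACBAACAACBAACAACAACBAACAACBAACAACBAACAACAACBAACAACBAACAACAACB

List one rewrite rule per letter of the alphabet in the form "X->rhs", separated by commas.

A->AAC, B->AAC, C->B

  step 0 ⇒ step 1: CBA ⇒ B·AAC·AAC
    A ↦ AAC
    B ↦ AAC
    C ↦ B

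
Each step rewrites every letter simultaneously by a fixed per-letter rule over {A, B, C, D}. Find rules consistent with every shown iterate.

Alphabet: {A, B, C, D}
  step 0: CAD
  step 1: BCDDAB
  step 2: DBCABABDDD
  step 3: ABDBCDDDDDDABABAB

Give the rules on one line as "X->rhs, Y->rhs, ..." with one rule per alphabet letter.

A->DD, B->D, C->BC, D->AB

  step 2 ⇒ step 3: DBCABABDDD ⇒ AB·D·BC·DD·D·DD·D·AB·AB·AB
    A ↦ DD
    B ↦ D
    C ↦ BC
    D ↦ AB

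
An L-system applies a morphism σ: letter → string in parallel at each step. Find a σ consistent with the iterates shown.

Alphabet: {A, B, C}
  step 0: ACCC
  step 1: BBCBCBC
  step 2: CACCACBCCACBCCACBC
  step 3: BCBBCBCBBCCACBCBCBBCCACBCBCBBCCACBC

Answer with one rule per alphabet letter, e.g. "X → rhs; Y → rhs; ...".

  step 2 ⇒ step 3: CACCACBCCACBCCACBC ⇒ BC·B·BC·BC·B·BC·CAC·BC·BC·B·BC·CAC·BC·BC·B·BC·CAC·BC
    A ↦ B
    B ↦ CAC
    C ↦ BC

A->B, B->CAC, C->BC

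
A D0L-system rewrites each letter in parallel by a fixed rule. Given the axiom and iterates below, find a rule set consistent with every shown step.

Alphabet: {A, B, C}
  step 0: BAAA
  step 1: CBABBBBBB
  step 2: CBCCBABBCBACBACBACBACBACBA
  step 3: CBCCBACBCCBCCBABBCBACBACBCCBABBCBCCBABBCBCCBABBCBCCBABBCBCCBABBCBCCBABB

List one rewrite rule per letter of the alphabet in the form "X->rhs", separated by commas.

A->BB, B->CBA, C->CBC

  step 2 ⇒ step 3: CBCCBABBCBACBACBACBACBACBA ⇒ CBC·CBA·CBC·CBC·CBA·BB·CBA·CBA·CBC·CBA·BB·CBC·CBA·BB·CBC·CBA·BB·CBC·CBA·BB·CBC·CBA·BB·CBC·CBA·BB
    A ↦ BB
    B ↦ CBA
    C ↦ CBC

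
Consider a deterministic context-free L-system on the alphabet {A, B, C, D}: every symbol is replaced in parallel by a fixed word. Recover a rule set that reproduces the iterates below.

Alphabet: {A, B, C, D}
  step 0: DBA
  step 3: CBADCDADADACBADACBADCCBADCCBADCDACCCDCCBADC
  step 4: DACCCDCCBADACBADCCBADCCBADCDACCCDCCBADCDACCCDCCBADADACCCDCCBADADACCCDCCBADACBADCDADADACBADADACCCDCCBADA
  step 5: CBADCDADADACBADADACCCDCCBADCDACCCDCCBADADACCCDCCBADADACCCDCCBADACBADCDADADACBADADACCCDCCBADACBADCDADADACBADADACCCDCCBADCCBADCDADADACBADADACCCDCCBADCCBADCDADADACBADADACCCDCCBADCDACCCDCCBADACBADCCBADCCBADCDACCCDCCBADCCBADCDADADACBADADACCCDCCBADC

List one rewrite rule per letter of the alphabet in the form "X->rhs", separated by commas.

  step 4 ⇒ step 5: DACCCDCCBADACBADCCBADCCBADCDACCCDCCBADCDACCCDCCBADADACCCDCCBADADACCCDCCBADACBADCDADADACBADADACCCDCCBADA ⇒ CBA·DC·DA·DA·DA·CBA·DA·DA·CCC·DC·CBA·DC·DA·CCC·DC·CBA·DA·DA·CCC·DC·CBA·DA·DA·CCC·DC·CBA·DA·CBA·DC·DA·DA·DA·CBA·DA·DA·CCC·DC·CBA·DA·CBA·DC·DA·DA·DA·CBA·DA·DA·CCC·DC·CBA·DC·CBA·DC·DA·DA·DA·CBA·DA·DA·CCC·DC·CBA·DC·CBA·DC·DA·DA·DA·CBA·DA·DA·CCC·DC·CBA·DC·DA·CCC·DC·CBA·DA·CBA·DC·CBA·DC·CBA·DC·DA·CCC·DC·CBA·DC·CBA·DC·DA·DA·DA·CBA·DA·DA·CCC·DC·CBA·DC
    A ↦ DC
    B ↦ CCC
    C ↦ DA
    D ↦ CBA

A->DC, B->CCC, C->DA, D->CBA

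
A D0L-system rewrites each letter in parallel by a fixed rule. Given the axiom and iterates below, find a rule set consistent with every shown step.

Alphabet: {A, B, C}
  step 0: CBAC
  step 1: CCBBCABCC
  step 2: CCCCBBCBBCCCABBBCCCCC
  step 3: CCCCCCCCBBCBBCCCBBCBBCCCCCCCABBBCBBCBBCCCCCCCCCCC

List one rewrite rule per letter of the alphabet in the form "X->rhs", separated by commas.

A->AB, B->BBC, C->CC

  step 2 ⇒ step 3: CCCCBBCBBCCCABBBCCCCC ⇒ CC·CC·CC·CC·BBC·BBC·CC·BBC·BBC·CC·CC·CC·AB·BBC·BBC·BBC·CC·CC·CC·CC·CC
    A ↦ AB
    B ↦ BBC
    C ↦ CC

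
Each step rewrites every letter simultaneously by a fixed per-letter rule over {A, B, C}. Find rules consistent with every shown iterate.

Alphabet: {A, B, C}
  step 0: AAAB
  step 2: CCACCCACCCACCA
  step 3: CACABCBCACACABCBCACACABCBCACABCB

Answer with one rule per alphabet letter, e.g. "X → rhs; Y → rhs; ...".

A->BCB, B->C, C->CA

  step 2 ⇒ step 3: CCACCCACCCACCA ⇒ CA·CA·BCB·CA·CA·CA·BCB·CA·CA·CA·BCB·CA·CA·BCB
    A ↦ BCB
    C ↦ CA
    B ↦ C  (constrained at step 0)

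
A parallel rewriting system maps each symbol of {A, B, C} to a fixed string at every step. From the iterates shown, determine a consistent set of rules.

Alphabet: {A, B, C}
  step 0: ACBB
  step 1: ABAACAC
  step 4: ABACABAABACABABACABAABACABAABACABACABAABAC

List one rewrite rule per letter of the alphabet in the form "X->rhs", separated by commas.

  step 0 ⇒ step 1: ACBB ⇒ AB·A·AC·AC
    A ↦ AB
    B ↦ AC
    C ↦ A

A->AB, B->AC, C->A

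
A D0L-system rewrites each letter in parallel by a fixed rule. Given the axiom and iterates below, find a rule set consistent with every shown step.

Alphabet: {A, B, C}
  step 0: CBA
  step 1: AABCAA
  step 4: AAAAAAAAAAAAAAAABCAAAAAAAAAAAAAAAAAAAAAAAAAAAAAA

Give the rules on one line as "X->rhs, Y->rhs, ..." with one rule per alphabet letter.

A->AA, B->BC, C->AA

  step 0 ⇒ step 1: CBA ⇒ AA·BC·AA
    A ↦ AA
    B ↦ BC
    C ↦ AA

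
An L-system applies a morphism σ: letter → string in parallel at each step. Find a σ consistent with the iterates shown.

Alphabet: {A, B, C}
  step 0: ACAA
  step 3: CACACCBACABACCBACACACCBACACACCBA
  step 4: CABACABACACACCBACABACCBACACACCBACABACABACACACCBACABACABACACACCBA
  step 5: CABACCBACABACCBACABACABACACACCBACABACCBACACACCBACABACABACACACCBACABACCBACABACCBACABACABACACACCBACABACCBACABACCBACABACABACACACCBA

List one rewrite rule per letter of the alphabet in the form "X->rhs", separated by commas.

  step 4 ⇒ step 5: CABACABACACACCBACABACCBACACACCBACABACABACACACCBACABACABACACACCBA ⇒ CA·BA·CC·BA·CA·BA·CC·BA·CA·BA·CA·BA·CA·CA·CC·BA·CA·BA·CC·BA·CA·CA·CC·BA·CA·BA·CA·BA·CA·CA·CC·BA·CA·BA·CC·BA·CA·BA·CC·BA·CA·BA·CA·BA·CA·CA·CC·BA·CA·BA·CC·BA·CA·BA·CC·BA·CA·BA·CA·BA·CA·CA·CC·BA
    A ↦ BA
    B ↦ CC
    C ↦ CA

A->BA, B->CC, C->CA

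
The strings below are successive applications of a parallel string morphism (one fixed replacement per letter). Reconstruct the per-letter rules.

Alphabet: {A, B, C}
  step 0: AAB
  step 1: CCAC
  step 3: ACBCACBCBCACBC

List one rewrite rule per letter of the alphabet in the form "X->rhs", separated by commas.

  step 0 ⇒ step 1: AAB ⇒ C·C·AC
    A ↦ C
    B ↦ AC
    C ↦ BC  (constrained at step 1)

A->C, B->AC, C->BC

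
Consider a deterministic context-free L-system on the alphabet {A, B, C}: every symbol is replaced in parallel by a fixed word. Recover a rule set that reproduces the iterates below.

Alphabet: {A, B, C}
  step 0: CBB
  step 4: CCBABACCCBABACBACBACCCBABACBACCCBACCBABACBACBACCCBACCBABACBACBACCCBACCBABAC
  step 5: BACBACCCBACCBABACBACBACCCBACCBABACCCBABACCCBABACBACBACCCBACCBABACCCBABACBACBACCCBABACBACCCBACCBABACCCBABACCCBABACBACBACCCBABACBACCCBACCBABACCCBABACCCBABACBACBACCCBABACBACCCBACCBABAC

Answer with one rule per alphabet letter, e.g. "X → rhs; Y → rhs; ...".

A->CBA, B->C, C->BAC

  step 4 ⇒ step 5: CCBABACCCBABACBACBACCCBABACBACCCBACCBABACBACBACCCBACCBABACBACBACCCBACCBABAC ⇒ BAC·BAC·C·CBA·C·CBA·BAC·BAC·BAC·C·CBA·C·CBA·BAC·C·CBA·BAC·C·CBA·BAC·BAC·BAC·C·CBA·C·CBA·BAC·C·CBA·BAC·BAC·BAC·C·CBA·BAC·BAC·C·CBA·C·CBA·BAC·C·CBA·BAC·C·CBA·BAC·BAC·BAC·C·CBA·BAC·BAC·C·CBA·C·CBA·BAC·C·CBA·BAC·C·CBA·BAC·BAC·BAC·C·CBA·BAC·BAC·C·CBA·C·CBA·BAC
    A ↦ CBA
    B ↦ C
    C ↦ BAC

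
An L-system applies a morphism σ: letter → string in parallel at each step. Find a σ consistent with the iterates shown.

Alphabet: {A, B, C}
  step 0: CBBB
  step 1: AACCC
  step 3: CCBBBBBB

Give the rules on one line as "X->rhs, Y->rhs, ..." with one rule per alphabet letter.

A->B, B->C, C->AA

  step 0 ⇒ step 1: CBBB ⇒ AA·C·C·C
    B ↦ C
    C ↦ AA
    A ↦ B  (constrained at step 1)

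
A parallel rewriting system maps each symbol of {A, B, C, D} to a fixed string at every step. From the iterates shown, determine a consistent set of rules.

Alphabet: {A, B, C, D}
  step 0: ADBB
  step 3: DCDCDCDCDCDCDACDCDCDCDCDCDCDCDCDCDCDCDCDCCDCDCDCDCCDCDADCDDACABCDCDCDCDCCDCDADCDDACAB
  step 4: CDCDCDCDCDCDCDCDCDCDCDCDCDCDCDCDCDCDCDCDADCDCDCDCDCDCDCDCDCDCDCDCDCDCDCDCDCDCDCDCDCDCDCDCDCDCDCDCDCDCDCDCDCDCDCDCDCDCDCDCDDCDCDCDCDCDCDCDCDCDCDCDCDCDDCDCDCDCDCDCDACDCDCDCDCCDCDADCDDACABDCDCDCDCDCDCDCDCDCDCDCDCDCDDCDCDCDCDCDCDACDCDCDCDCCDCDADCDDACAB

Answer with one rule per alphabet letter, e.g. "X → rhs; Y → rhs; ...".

A->DA, B->CAB, C->DCD, D->CDC

  step 3 ⇒ step 4: DCDCDCDCDCDCDACDCDCDCDCDCDCDCDCDCDCDCDCDCCDCDCDCDCCDCDADCDDACABCDCDCDCDCCDCDADCDDACAB ⇒ CDC·DCD·CDC·DCD·CDC·DCD·CDC·DCD·CDC·DCD·CDC·DCD·CDC·DA·DCD·CDC·DCD·CDC·DCD·CDC·DCD·CDC·DCD·CDC·DCD·CDC·DCD·CDC·DCD·CDC·DCD·CDC·DCD·CDC·DCD·CDC·DCD·CDC·DCD·CDC·DCD·DCD·CDC·DCD·CDC·DCD·CDC·DCD·CDC·DCD·DCD·CDC·DCD·CDC·DA·CDC·DCD·CDC·CDC·DA·DCD·DA·CAB·DCD·CDC·DCD·CDC·DCD·CDC·DCD·CDC·DCD·DCD·CDC·DCD·CDC·DA·CDC·DCD·CDC·CDC·DA·DCD·DA·CAB
    A ↦ DA
    B ↦ CAB
    C ↦ DCD
    D ↦ CDC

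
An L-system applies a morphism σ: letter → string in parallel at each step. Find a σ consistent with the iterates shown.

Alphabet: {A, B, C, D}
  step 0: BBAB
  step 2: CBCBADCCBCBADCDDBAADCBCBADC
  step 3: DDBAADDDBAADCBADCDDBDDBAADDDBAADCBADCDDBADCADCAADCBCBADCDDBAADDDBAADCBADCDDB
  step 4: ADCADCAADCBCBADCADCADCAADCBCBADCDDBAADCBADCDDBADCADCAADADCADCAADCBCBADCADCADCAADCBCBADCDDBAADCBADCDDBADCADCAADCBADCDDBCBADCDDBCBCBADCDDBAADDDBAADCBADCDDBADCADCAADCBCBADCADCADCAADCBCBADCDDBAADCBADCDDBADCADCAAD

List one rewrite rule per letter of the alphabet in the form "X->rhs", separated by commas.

A->CB, B->AAD, C->DDB, D->ADC

  step 3 ⇒ step 4: DDBAADDDBAADCBADCDDBDDBAADDDBAADCBADCDDBADCADCAADCBCBADCDDBAADDDBAADCBADCDDB ⇒ ADC·ADC·AAD·CB·CB·ADC·ADC·ADC·AAD·CB·CB·ADC·DDB·AAD·CB·ADC·DDB·ADC·ADC·AAD·ADC·ADC·AAD·CB·CB·ADC·ADC·ADC·AAD·CB·CB·ADC·DDB·AAD·CB·ADC·DDB·ADC·ADC·AAD·CB·ADC·DDB·CB·ADC·DDB·CB·CB·ADC·DDB·AAD·DDB·AAD·CB·ADC·DDB·ADC·ADC·AAD·CB·CB·ADC·ADC·ADC·AAD·CB·CB·ADC·DDB·AAD·CB·ADC·DDB·ADC·ADC·AAD
    A ↦ CB
    B ↦ AAD
    C ↦ DDB
    D ↦ ADC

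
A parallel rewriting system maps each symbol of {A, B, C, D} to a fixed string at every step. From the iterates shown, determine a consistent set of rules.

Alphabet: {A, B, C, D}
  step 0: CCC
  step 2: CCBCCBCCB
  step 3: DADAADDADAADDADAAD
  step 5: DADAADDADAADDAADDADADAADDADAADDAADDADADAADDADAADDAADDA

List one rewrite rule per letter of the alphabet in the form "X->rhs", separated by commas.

  step 2 ⇒ step 3: CCBCCBCCB ⇒ DA·DA·AD·DA·DA·AD·DA·DA·AD
    B ↦ AD
    C ↦ DA
    A ↦ CB  (constrained at step 3)
    D ↦ C  (constrained at step 3)

A->CB, B->AD, C->DA, D->C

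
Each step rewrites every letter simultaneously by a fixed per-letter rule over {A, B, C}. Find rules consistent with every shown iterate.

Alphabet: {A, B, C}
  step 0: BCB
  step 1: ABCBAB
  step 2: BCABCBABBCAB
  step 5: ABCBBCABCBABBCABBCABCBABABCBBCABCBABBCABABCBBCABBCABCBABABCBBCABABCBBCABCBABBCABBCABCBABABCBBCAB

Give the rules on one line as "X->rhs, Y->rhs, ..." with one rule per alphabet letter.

A->BC, B->AB, C->CB

  step 1 ⇒ step 2: ABCBAB ⇒ BC·AB·CB·AB·BC·AB
    A ↦ BC
    B ↦ AB
    C ↦ CB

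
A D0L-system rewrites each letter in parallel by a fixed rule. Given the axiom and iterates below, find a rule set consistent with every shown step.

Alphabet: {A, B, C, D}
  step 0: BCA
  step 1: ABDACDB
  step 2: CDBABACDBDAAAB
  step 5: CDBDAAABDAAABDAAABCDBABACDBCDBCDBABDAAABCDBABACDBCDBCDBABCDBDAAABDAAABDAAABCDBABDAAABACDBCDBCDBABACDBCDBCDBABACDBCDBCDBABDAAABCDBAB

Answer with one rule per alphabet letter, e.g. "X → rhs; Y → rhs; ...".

  step 1 ⇒ step 2: ABDACDB ⇒ CDB·AB·A·CDB·DA·A·AB
    A ↦ CDB
    B ↦ AB
    C ↦ DA
    D ↦ A

A->CDB, B->AB, C->DA, D->A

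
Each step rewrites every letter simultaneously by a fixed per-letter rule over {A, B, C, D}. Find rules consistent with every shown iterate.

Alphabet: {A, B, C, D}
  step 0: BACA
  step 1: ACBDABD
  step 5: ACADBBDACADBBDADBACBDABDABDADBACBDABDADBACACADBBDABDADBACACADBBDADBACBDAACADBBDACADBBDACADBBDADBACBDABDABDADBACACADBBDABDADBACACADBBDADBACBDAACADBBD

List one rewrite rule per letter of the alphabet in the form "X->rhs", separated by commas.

  step 0 ⇒ step 1: BACA ⇒ AC·BD·A·BD
    A ↦ BD
    B ↦ AC
    C ↦ A
    D ↦ ADB  (constrained at step 1)

A->BD, B->AC, C->A, D->ADB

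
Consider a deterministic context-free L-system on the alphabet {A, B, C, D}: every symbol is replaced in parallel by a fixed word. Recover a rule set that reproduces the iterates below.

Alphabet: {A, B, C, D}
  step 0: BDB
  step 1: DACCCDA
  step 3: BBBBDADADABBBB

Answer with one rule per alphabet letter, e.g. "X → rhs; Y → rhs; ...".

A->C, B->DA, C->B, D->CCC

  step 0 ⇒ step 1: BDB ⇒ DA·CCC·DA
    B ↦ DA
    D ↦ CCC
    A ↦ C  (constrained at step 1)
    C ↦ B  (constrained at step 1)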